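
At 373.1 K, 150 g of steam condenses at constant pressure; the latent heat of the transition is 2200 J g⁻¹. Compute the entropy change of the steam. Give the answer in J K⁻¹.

ΔS = -884 J/K

Heat released by the substance: Q = −mL = −150 × 2200 = −330000 J.
At constant T, ΔS = Q_rev/T = −330000 / 373.1 = -884 J/K.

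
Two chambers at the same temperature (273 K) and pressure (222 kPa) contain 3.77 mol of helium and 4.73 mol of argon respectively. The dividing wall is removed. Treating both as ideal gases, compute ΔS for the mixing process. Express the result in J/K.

Mole fractions: x_A = 3.77/8.5 = 0.444, x_B = 0.556.
ΔS_mix = −R(n_A ln x_A + n_B ln x_B) = −8.314 × (3.77 ln 0.444 + 4.73 ln 0.556) = 48.5 J/K.

ΔS_mix = 48.5 J/K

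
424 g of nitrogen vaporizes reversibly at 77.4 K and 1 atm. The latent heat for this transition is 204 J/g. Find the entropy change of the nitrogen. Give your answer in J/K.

ΔS = 1120 J/K

Heat absorbed by the substance: Q = mL = 424 × 204 = 86496 J.
At constant T, ΔS = Q_rev/T = 86496 / 77.4 = 1120 J/K.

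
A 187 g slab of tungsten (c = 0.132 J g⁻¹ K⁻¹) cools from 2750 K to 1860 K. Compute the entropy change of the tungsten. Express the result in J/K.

ΔS = -9.65 J/K

ΔS = ∫dQ_rev/T = m c ln(T₂/T₁) = 187 × 0.132 × ln(1860/2750) = -9.65 J/K.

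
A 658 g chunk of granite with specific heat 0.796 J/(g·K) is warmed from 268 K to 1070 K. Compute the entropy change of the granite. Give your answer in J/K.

ΔS = 725 J/K

ΔS = ∫dQ_rev/T = m c ln(T₂/T₁) = 658 × 0.796 × ln(1070/268) = 725 J/K.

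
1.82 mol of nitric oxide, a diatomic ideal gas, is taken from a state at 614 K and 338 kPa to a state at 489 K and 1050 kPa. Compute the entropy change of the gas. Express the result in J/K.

ΔS = nC_p ln(T₂/T₁) − nR ln(P₂/P₁), with C_p = 7R/2 = 29.1 J mol⁻¹ K⁻¹ for a diatomic ideal gas.
ΔS = 1.82 × [29.1 × ln(489/614) − 8.314 × ln(1050/338)] = -29.2 J/K.

ΔS = -29.2 J/K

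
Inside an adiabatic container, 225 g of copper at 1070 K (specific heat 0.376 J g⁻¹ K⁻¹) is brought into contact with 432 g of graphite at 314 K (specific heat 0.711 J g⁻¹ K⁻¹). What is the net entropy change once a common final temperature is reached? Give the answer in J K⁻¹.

Energy balance: T_f = (m₁c₁T₁ + m₂c₂T₂)/(m₁c₁ + m₂c₂) = 477.26 K.
ΔS₁ = m₁c₁ ln(T_f/T₁) = 84.6 × ln(477.26/1070) = -68.3 J/K.
ΔS₂ = m₂c₂ ln(T_f/T₂) = 307.152 × ln(477.26/314) = 128.6 J/K.
ΔS_total = -68.3 + 128.6 = 60.3 J/K.

ΔS_total = 60.3 J/K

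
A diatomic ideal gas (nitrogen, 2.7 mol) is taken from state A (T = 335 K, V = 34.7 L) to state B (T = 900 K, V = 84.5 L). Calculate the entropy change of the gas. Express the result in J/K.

Entropy is a state function: ΔS = nC_V ln(T₂/T₁) + nR ln(V₂/V₁), with C_V = 5R/2 = 20.79 J mol⁻¹ K⁻¹ for a diatomic ideal gas.
ΔS = 2.7 × [20.79 × ln(900/335) + 8.314 × ln(84.5/34.7)] = 75.4 J/K.

ΔS = 75.4 J/K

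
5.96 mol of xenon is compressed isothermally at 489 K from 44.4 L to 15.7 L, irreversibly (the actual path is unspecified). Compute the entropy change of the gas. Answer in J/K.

ΔS_gas = -51.5 J/K

Entropy is a state function, so ΔS_gas depends only on the end states.
For an isothermal ideal gas ΔS_gas = nR ln(V₂/V₁) = 5.96 × 8.314 × ln(15.7/44.4) = -51.5 J/K.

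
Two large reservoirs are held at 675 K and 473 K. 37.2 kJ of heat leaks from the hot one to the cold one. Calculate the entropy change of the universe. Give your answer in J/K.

ΔS_total = 23.5 J/K

ΔS_hot = −Q/T_H = −37200/675 = -55.11 J/K and ΔS_cold = +Q/T_C = 37200/473 = 78.65 J/K.
ΔS_total = -55.11 + 78.65 = 23.5 J/K, positive as the second law requires.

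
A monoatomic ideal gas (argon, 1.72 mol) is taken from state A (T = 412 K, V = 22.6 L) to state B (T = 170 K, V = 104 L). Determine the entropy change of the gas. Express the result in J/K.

ΔS = 2.84 J/K

Entropy is a state function: ΔS = nC_V ln(T₂/T₁) + nR ln(V₂/V₁), with C_V = 3R/2 = 12.47 J mol⁻¹ K⁻¹ for a monoatomic ideal gas.
ΔS = 1.72 × [12.47 × ln(170/412) + 8.314 × ln(104/22.6)] = 2.84 J/K.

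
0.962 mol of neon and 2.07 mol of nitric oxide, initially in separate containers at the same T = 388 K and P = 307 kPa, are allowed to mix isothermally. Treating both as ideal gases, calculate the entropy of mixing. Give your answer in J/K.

Mole fractions: x_A = 0.962/3.03 = 0.317, x_B = 0.683.
ΔS_mix = −R(n_A ln x_A + n_B ln x_B) = −8.314 × (0.962 ln 0.317 + 2.07 ln 0.683) = 15.8 J/K.

ΔS_mix = 15.8 J/K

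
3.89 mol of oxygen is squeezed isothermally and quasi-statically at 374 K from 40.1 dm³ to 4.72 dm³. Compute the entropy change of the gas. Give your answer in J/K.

For an isothermal ideal gas ΔS_gas = nR ln(V₂/V₁) = 3.89 × 8.314 × ln(4.72/40.1) = -69.2 J/K.

ΔS_gas = -69.2 J/K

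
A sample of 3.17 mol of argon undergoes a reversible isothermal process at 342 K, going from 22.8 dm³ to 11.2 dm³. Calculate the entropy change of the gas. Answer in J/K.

For an isothermal ideal gas ΔS_gas = nR ln(V₂/V₁) = 3.17 × 8.314 × ln(11.2/22.8) = -18.7 J/K.

ΔS_gas = -18.7 J/K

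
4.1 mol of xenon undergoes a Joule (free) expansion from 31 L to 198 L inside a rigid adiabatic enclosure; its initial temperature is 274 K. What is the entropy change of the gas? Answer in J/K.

No heat is exchanged and no work is done, so the ideal-gas temperature stays constant.
Entropy is a state function; using a reversible isothermal path, ΔS_gas = nR ln(V₂/V₁) = 4.1 × 8.314 × ln(198/31) = 63.2 J/K.

ΔS_gas = 63.2 J/K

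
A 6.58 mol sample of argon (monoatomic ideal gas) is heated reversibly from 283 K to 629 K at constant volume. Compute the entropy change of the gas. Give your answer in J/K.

ΔS = 65.5 J/K

At constant volume, ΔS = nC_V ln(T₂/T₁) with C_V = 3R/2 = 12.47 J mol⁻¹ K⁻¹.
ΔS = 6.58 × 12.47 × ln(629/283) = 65.5 J/K.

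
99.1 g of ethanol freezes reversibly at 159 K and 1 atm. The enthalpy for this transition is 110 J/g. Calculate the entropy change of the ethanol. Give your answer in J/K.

Heat released by the substance: Q = −mL = −99.1 × 110 = −10901 J.
At constant T, ΔS = Q_rev/T = −10901 / 159 = -68.6 J/K.

ΔS = -68.6 J/K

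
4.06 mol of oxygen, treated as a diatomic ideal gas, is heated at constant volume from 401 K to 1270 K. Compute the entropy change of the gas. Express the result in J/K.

At constant volume, ΔS = nC_V ln(T₂/T₁) with C_V = 5R/2 = 20.79 J mol⁻¹ K⁻¹.
ΔS = 4.06 × 20.79 × ln(1270/401) = 97.3 J/K.

ΔS = 97.3 J/K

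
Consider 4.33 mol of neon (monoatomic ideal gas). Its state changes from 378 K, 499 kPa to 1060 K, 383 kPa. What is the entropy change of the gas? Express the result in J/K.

ΔS = 102 J/K

ΔS = nC_p ln(T₂/T₁) − nR ln(P₂/P₁), with C_p = 5R/2 = 20.79 J mol⁻¹ K⁻¹ for a monoatomic ideal gas.
ΔS = 4.33 × [20.79 × ln(1060/378) − 8.314 × ln(383/499)] = 102 J/K.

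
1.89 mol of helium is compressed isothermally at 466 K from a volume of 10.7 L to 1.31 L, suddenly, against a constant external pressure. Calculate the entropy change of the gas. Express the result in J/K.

ΔS_gas = -33 J/K

Entropy is a state function, so ΔS_gas depends only on the end states.
For an isothermal ideal gas ΔS_gas = nR ln(V₂/V₁) = 1.89 × 8.314 × ln(1.31/10.7) = -33 J/K.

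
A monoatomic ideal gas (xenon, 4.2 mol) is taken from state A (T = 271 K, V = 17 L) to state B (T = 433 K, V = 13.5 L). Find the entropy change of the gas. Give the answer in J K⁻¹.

Entropy is a state function: ΔS = nC_V ln(T₂/T₁) + nR ln(V₂/V₁), with C_V = 3R/2 = 12.47 J mol⁻¹ K⁻¹ for a monoatomic ideal gas.
ΔS = 4.2 × [12.47 × ln(433/271) + 8.314 × ln(13.5/17)] = 16.5 J/K.

ΔS = 16.5 J/K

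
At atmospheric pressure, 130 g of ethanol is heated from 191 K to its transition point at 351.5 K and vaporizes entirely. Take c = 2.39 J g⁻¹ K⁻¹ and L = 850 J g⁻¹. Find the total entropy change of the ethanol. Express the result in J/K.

Warming step: ΔS₁ = m c ln(T_tr/T_i) = 130 × 2.39 × ln(351.5/191) = 189.5 J/K.
Phase change: ΔS₂ = +mL/T_tr = 130 × 850 / 351.5 = 314.4 J/K.
ΔS_total = (189.5) + (314.4) = 504 J/K.

ΔS = 504 J/K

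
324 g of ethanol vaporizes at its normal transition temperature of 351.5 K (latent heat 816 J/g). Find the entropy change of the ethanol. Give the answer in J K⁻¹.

ΔS = 752 J/K

Heat absorbed by the substance: Q = mL = 324 × 816 = 264384 J.
At constant T, ΔS = Q_rev/T = 264384 / 351.5 = 752 J/K.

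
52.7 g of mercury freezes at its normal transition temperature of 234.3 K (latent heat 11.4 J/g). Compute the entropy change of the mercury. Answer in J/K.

Heat released by the substance: Q = −mL = −52.7 × 11.4 = −600.78 J.
At constant T, ΔS = Q_rev/T = −600.78 / 234.3 = -2.56 J/K.

ΔS = -2.56 J/K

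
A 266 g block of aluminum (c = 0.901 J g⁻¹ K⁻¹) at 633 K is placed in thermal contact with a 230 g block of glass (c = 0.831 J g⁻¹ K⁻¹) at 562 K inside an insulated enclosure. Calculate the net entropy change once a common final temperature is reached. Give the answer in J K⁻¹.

Energy balance: T_f = (m₁c₁T₁ + m₂c₂T₂)/(m₁c₁ + m₂c₂) = 601.5 K.
ΔS₁ = m₁c₁ ln(T_f/T₁) = 239.666 × ln(601.5/633) = -12.2336 J/K.
ΔS₂ = m₂c₂ ln(T_f/T₂) = 191.13 × ln(601.5/562) = 12.9823 J/K.
ΔS_total = -12.2336 + 12.9823 = 0.749 J/K.

ΔS_total = 0.749 J/K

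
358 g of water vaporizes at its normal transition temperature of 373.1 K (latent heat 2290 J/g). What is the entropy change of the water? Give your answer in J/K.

Heat absorbed by the substance: Q = mL = 358 × 2290 = 819820 J.
At constant T, ΔS = Q_rev/T = 819820 / 373.1 = 2200 J/K.

ΔS = 2200 J/K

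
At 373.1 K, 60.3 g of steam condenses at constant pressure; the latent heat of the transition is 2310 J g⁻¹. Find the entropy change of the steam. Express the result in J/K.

Heat released by the substance: Q = −mL = −60.3 × 2310 = −139293 J.
At constant T, ΔS = Q_rev/T = −139293 / 373.1 = -373 J/K.

ΔS = -373 J/K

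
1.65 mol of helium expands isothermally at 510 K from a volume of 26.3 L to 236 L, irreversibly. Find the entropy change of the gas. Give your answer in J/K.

ΔS_gas = 30.1 J/K

Entropy is a state function, so ΔS_gas depends only on the end states.
For an isothermal ideal gas ΔS_gas = nR ln(V₂/V₁) = 1.65 × 8.314 × ln(236/26.3) = 30.1 J/K.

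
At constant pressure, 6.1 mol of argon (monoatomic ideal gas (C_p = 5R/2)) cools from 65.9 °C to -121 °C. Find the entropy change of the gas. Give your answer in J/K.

ΔS = -102 J/K

In kelvin: T₁ = 339.05 K, T₂ = 152.15 K. At constant pressure, ΔS = nC_p ln(T₂/T₁) with C_p = 5R/2 = 20.79 J mol⁻¹ K⁻¹.
ΔS = 6.1 × 20.79 × ln(152.15/339.05) = -102 J/K.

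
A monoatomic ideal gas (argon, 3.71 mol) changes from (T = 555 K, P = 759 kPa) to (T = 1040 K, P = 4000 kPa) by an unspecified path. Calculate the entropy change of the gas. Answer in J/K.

ΔS = -2.84 J/K

ΔS = nC_p ln(T₂/T₁) − nR ln(P₂/P₁), with C_p = 5R/2 = 20.79 J mol⁻¹ K⁻¹ for a monoatomic ideal gas.
ΔS = 3.71 × [20.79 × ln(1040/555) − 8.314 × ln(4000/759)] = -2.84 J/K.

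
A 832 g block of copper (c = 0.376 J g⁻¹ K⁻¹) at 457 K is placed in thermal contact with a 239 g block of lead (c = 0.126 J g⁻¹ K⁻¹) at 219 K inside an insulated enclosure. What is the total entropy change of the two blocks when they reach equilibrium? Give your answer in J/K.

ΔS_total = 6.1 J/K

Energy balance: T_f = (m₁c₁T₁ + m₂c₂T₂)/(m₁c₁ + m₂c₂) = 436.1 K.
ΔS₁ = m₁c₁ ln(T_f/T₁) = 312.832 × ln(436.1/457) = -14.64 J/K.
ΔS₂ = m₂c₂ ln(T_f/T₂) = 30.114 × ln(436.1/219) = 20.74 J/K.
ΔS_total = -14.64 + 20.74 = 6.1 J/K.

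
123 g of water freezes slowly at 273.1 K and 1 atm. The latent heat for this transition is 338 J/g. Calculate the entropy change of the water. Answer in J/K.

Heat released by the substance: Q = −mL = −123 × 338 = −41574 J.
At constant T, ΔS = Q_rev/T = −41574 / 273.1 = -152 J/K.

ΔS = -152 J/K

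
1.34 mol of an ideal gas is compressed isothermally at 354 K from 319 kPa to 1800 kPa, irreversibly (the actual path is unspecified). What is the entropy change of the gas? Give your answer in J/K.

ΔS_gas = -19.3 J/K

Entropy is a state function, so ΔS_gas depends only on the end states.
For an isothermal ideal gas ΔS_gas = nR ln(P₁/P₂) = 1.34 × 8.314 × ln(319/1800) = -19.3 J/K.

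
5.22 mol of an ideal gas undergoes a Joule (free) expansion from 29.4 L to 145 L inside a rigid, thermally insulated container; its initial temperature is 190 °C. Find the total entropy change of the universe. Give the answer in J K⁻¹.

For an ideal gas in free expansion Q = 0 and W = 0, so T is unchanged.
Entropy is a state function; using a reversible isothermal path, ΔS_gas = nR ln(V₂/V₁) = 5.22 × 8.314 × ln(145/29.4) = 69.3 J/K.
The insulated surroundings exchange no heat, so ΔS_surr = 0 and ΔS_universe = ΔS_gas.

ΔS_universe = 69.3 J/K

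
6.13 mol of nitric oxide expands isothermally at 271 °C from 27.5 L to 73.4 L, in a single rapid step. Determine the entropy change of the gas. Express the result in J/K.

ΔS_gas = 50 J/K

Entropy is a state function, so ΔS_gas depends only on the end states.
For an isothermal ideal gas ΔS_gas = nR ln(V₂/V₁) = 6.13 × 8.314 × ln(73.4/27.5) = 50 J/K.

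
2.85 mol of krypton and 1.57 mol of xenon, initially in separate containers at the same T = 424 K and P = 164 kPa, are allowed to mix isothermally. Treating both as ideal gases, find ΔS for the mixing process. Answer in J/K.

ΔS_mix = 23.9 J/K

Mole fractions: x_A = 2.85/4.42 = 0.645, x_B = 0.355.
ΔS_mix = −R(n_A ln x_A + n_B ln x_B) = −8.314 × (2.85 ln 0.645 + 1.57 ln 0.355) = 23.9 J/K.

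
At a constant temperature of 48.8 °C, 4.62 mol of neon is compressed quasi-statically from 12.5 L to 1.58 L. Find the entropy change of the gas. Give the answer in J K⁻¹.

For an isothermal ideal gas ΔS_gas = nR ln(V₂/V₁) = 4.62 × 8.314 × ln(1.58/12.5) = -79.4 J/K.

ΔS_gas = -79.4 J/K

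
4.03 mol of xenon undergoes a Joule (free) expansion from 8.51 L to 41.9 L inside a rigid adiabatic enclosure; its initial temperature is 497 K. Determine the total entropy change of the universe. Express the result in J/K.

For an ideal gas in free expansion Q = 0 and W = 0, so T is unchanged.
Entropy is a state function; using a reversible isothermal path, ΔS_gas = nR ln(V₂/V₁) = 4.03 × 8.314 × ln(41.9/8.51) = 53.4 J/K.
The insulated surroundings exchange no heat, so ΔS_surr = 0 and ΔS_universe = ΔS_gas.

ΔS_universe = 53.4 J/K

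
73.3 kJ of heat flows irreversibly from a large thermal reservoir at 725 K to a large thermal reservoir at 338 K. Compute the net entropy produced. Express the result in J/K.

ΔS_hot = −Q/T_H = −73300/725 = -101.1 J/K and ΔS_cold = +Q/T_C = 73300/338 = 216.9 J/K.
ΔS_total = -101.1 + 216.9 = 116 J/K, positive as the second law requires.

ΔS_total = 116 J/K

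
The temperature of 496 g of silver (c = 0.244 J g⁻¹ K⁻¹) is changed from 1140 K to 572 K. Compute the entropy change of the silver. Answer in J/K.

ΔS = ∫dQ_rev/T = m c ln(T₂/T₁) = 496 × 0.244 × ln(572/1140) = -83.5 J/K.

ΔS = -83.5 J/K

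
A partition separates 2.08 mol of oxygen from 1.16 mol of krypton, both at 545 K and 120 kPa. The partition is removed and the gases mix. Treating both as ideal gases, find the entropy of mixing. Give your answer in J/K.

ΔS_mix = 17.6 J/K

Mole fractions: x_A = 2.08/3.24 = 0.642, x_B = 0.358.
ΔS_mix = −R(n_A ln x_A + n_B ln x_B) = −8.314 × (2.08 ln 0.642 + 1.16 ln 0.358) = 17.6 J/K.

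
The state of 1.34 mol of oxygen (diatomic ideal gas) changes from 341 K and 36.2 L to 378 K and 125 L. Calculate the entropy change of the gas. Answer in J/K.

Entropy is a state function: ΔS = nC_V ln(T₂/T₁) + nR ln(V₂/V₁), with C_V = 5R/2 = 20.79 J mol⁻¹ K⁻¹ for a diatomic ideal gas.
ΔS = 1.34 × [20.79 × ln(378/341) + 8.314 × ln(125/36.2)] = 16.7 J/K.

ΔS = 16.7 J/K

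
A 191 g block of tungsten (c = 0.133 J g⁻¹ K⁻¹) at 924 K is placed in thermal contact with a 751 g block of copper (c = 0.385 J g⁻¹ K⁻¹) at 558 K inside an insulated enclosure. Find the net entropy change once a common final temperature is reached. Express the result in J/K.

Energy balance: T_f = (m₁c₁T₁ + m₂c₂T₂)/(m₁c₁ + m₂c₂) = 587.56 K.
ΔS₁ = m₁c₁ ln(T_f/T₁) = 25.403 × ln(587.56/924) = -11.5 J/K.
ΔS₂ = m₂c₂ ln(T_f/T₂) = 289.135 × ln(587.56/558) = 14.92 J/K.
ΔS_total = -11.5 + 14.92 = 3.42 J/K.

ΔS_total = 3.42 J/K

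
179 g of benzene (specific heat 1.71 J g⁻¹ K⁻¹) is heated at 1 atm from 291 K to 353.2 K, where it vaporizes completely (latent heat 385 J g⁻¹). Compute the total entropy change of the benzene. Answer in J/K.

Warming step: ΔS₁ = m c ln(T_tr/T_i) = 179 × 1.71 × ln(353.2/291) = 59.29 J/K.
Phase change: ΔS₂ = +mL/T_tr = 179 × 385 / 353.2 = 195.1 J/K.
ΔS_total = (59.29) + (195.1) = 254 J/K.

ΔS = 254 J/K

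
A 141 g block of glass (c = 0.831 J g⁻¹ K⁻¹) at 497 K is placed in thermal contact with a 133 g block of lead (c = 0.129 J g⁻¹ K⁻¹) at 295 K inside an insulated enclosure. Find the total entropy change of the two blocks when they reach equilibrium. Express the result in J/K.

ΔS_total = 1.79 J/K

Energy balance: T_f = (m₁c₁T₁ + m₂c₂T₂)/(m₁c₁ + m₂c₂) = 471.2 K.
ΔS₁ = m₁c₁ ln(T_f/T₁) = 117.171 × ln(471.2/497) = -6.246 J/K.
ΔS₂ = m₂c₂ ln(T_f/T₂) = 17.157 × ln(471.2/295) = 8.035 J/K.
ΔS_total = -6.246 + 8.035 = 1.79 J/K.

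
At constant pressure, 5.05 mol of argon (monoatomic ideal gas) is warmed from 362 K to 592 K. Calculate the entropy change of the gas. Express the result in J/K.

At constant pressure, ΔS = nC_p ln(T₂/T₁) with C_p = 5R/2 = 20.79 J mol⁻¹ K⁻¹.
ΔS = 5.05 × 20.79 × ln(592/362) = 51.6 J/K.

ΔS = 51.6 J/K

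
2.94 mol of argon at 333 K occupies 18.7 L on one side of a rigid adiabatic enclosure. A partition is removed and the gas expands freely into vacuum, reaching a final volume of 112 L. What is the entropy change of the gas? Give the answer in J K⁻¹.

ΔS_gas = 43.8 J/K

For an ideal gas in free expansion Q = 0 and W = 0, so T is unchanged.
Entropy is a state function; using a reversible isothermal path, ΔS_gas = nR ln(V₂/V₁) = 2.94 × 8.314 × ln(112/18.7) = 43.8 J/K.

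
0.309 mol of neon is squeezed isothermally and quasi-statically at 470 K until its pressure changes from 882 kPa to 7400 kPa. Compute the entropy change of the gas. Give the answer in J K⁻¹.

For an isothermal ideal gas ΔS_gas = nR ln(P₁/P₂) = 0.309 × 8.314 × ln(882/7400) = -5.46 J/K.

ΔS_gas = -5.46 J/K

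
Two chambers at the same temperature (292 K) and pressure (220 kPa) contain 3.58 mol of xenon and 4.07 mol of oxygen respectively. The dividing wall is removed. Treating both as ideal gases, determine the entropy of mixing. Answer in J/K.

Mole fractions: x_A = 3.58/7.65 = 0.468, x_B = 0.532.
ΔS_mix = −R(n_A ln x_A + n_B ln x_B) = −8.314 × (3.58 ln 0.468 + 4.07 ln 0.532) = 44 J/K.

ΔS_mix = 44 J/K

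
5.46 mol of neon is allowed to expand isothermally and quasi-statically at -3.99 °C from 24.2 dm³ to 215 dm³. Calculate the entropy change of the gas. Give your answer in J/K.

For an isothermal ideal gas ΔS_gas = nR ln(V₂/V₁) = 5.46 × 8.314 × ln(215/24.2) = 99.2 J/K.

ΔS_gas = 99.2 J/K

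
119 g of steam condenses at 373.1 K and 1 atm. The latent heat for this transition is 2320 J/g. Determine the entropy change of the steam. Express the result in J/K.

ΔS = -740 J/K

Heat released by the substance: Q = −mL = −119 × 2320 = −276080 J.
At constant T, ΔS = Q_rev/T = −276080 / 373.1 = -740 J/K.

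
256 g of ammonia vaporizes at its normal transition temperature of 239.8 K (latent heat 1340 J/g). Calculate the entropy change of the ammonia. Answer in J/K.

ΔS = 1430 J/K

Heat absorbed by the substance: Q = mL = 256 × 1340 = 343040 J.
At constant T, ΔS = Q_rev/T = 343040 / 239.8 = 1430 J/K.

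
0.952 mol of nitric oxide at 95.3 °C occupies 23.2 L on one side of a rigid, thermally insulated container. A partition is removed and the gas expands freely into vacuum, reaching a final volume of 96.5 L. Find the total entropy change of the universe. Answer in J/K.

For an ideal gas in free expansion Q = 0 and W = 0, so T is unchanged.
Entropy is a state function; using a reversible isothermal path, ΔS_gas = nR ln(V₂/V₁) = 0.952 × 8.314 × ln(96.5/23.2) = 11.3 J/K.
The insulated surroundings exchange no heat, so ΔS_surr = 0 and ΔS_universe = ΔS_gas.

ΔS_universe = 11.3 J/K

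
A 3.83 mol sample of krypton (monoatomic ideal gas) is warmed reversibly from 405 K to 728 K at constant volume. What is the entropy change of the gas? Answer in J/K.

At constant volume, ΔS = nC_V ln(T₂/T₁) with C_V = 3R/2 = 12.47 J mol⁻¹ K⁻¹.
ΔS = 3.83 × 12.47 × ln(728/405) = 28 J/K.

ΔS = 28 J/K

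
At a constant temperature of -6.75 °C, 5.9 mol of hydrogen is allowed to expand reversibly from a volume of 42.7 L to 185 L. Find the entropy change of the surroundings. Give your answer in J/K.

For an isothermal ideal gas ΔS_gas = nR ln(V₂/V₁) = 5.9 × 8.314 × ln(185/42.7) = 71.9 J/K.
The process is reversible, so ΔS_surr = −ΔS_gas = -71.9 J/K and ΔS_universe = 0.

ΔS_surr = -71.9 J/K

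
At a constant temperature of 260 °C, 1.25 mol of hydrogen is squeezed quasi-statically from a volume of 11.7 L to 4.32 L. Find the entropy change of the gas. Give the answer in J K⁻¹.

ΔS_gas = -10.4 J/K

For an isothermal ideal gas ΔS_gas = nR ln(V₂/V₁) = 1.25 × 8.314 × ln(4.32/11.7) = -10.4 J/K.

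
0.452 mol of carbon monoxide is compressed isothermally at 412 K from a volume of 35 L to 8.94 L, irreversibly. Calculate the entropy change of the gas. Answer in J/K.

ΔS_gas = -5.13 J/K

Entropy is a state function, so ΔS_gas depends only on the end states.
For an isothermal ideal gas ΔS_gas = nR ln(V₂/V₁) = 0.452 × 8.314 × ln(8.94/35) = -5.13 J/K.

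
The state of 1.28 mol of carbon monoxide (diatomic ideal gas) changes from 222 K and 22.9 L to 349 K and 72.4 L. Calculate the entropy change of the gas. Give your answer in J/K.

ΔS = 24.3 J/K

Entropy is a state function: ΔS = nC_V ln(T₂/T₁) + nR ln(V₂/V₁), with C_V = 5R/2 = 20.79 J mol⁻¹ K⁻¹ for a diatomic ideal gas.
ΔS = 1.28 × [20.79 × ln(349/222) + 8.314 × ln(72.4/22.9)] = 24.3 J/K.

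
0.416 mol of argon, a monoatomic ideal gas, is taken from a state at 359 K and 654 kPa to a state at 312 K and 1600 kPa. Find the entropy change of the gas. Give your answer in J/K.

ΔS = -4.31 J/K

ΔS = nC_p ln(T₂/T₁) − nR ln(P₂/P₁), with C_p = 5R/2 = 20.79 J mol⁻¹ K⁻¹ for a monoatomic ideal gas.
ΔS = 0.416 × [20.79 × ln(312/359) − 8.314 × ln(1600/654)] = -4.31 J/K.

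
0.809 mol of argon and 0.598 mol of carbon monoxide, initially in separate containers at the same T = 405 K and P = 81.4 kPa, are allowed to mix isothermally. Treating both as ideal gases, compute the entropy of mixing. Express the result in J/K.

ΔS_mix = 7.98 J/K

Mole fractions: x_A = 0.809/1.41 = 0.575, x_B = 0.425.
ΔS_mix = −R(n_A ln x_A + n_B ln x_B) = −8.314 × (0.809 ln 0.575 + 0.598 ln 0.425) = 7.98 J/K.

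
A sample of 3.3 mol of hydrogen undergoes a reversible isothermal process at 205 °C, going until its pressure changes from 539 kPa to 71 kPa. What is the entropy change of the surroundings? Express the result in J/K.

ΔS_surr = -55.6 J/K

For an isothermal ideal gas ΔS_gas = nR ln(P₁/P₂) = 3.3 × 8.314 × ln(539/71) = 55.6 J/K.
The process is reversible, so ΔS_surr = −ΔS_gas = -55.6 J/K and ΔS_universe = 0.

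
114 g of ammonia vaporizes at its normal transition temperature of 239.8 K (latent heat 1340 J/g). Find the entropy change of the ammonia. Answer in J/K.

ΔS = 637 J/K

Heat absorbed by the substance: Q = mL = 114 × 1340 = 152760 J.
At constant T, ΔS = Q_rev/T = 152760 / 239.8 = 637 J/K.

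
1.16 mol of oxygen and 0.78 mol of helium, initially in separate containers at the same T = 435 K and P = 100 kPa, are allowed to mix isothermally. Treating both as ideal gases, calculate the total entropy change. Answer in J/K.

ΔS_mix = 10.9 J/K

Mole fractions: x_A = 1.16/1.94 = 0.598, x_B = 0.402.
ΔS_mix = −R(n_A ln x_A + n_B ln x_B) = −8.314 × (1.16 ln 0.598 + 0.78 ln 0.402) = 10.9 J/K.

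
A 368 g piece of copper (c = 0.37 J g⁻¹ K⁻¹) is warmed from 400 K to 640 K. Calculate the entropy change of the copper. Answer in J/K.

ΔS = 64 J/K

ΔS = ∫dQ_rev/T = m c ln(T₂/T₁) = 368 × 0.37 × ln(640/400) = 64 J/K.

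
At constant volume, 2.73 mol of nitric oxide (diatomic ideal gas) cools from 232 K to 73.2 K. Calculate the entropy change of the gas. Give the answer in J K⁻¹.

ΔS = -65.5 J/K

At constant volume, ΔS = nC_V ln(T₂/T₁) with C_V = 5R/2 = 20.79 J mol⁻¹ K⁻¹.
ΔS = 2.73 × 20.79 × ln(73.2/232) = -65.5 J/K.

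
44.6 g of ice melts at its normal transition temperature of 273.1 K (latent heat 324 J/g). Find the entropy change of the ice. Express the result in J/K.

Heat absorbed by the substance: Q = mL = 44.6 × 324 = 14450.4 J.
At constant T, ΔS = Q_rev/T = 14450.4 / 273.1 = 52.9 J/K.

ΔS = 52.9 J/K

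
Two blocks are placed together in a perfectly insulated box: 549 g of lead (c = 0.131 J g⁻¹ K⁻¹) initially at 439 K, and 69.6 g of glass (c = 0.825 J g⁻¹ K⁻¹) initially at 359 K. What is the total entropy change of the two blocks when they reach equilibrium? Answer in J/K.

ΔS_total = 0.64 J/K

Energy balance: T_f = (m₁c₁T₁ + m₂c₂T₂)/(m₁c₁ + m₂c₂) = 403.48 K.
ΔS₁ = m₁c₁ ln(T_f/T₁) = 71.919 × ln(403.48/439) = -6.067 J/K.
ΔS₂ = m₂c₂ ln(T_f/T₂) = 57.42 × ln(403.48/359) = 6.707 J/K.
ΔS_total = -6.067 + 6.707 = 0.64 J/K.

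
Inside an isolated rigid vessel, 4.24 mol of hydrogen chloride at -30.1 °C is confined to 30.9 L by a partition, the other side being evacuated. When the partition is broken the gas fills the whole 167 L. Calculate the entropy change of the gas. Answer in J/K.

ΔS_gas = 59.5 J/K

For an ideal gas in free expansion Q = 0 and W = 0, so T is unchanged.
Entropy is a state function; using a reversible isothermal path, ΔS_gas = nR ln(V₂/V₁) = 4.24 × 8.314 × ln(167/30.9) = 59.5 J/K.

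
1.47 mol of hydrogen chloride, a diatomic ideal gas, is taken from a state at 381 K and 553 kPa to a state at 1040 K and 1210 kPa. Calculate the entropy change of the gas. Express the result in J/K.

ΔS = nC_p ln(T₂/T₁) − nR ln(P₂/P₁), with C_p = 7R/2 = 29.1 J mol⁻¹ K⁻¹ for a diatomic ideal gas.
ΔS = 1.47 × [29.1 × ln(1040/381) − 8.314 × ln(1210/553)] = 33.4 J/K.

ΔS = 33.4 J/K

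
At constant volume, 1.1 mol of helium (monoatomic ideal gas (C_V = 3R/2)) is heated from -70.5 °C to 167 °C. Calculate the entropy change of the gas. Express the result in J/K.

ΔS = 10.6 J/K

In kelvin: T₁ = 202.65 K, T₂ = 440.15 K. At constant volume, ΔS = nC_V ln(T₂/T₁) with C_V = 3R/2 = 12.47 J mol⁻¹ K⁻¹.
ΔS = 1.1 × 12.47 × ln(440.15/202.65) = 10.6 J/K.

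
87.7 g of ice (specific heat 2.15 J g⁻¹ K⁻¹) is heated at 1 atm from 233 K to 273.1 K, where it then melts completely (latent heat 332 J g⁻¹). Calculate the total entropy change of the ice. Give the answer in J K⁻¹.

ΔS = 137 J/K

Warming step: ΔS₁ = m c ln(T_tr/T_i) = 87.7 × 2.15 × ln(273.1/233) = 29.94 J/K.
Phase change: ΔS₂ = +mL/T_tr = 87.7 × 332 / 273.1 = 106.6 J/K.
ΔS_total = (29.94) + (106.6) = 137 J/K.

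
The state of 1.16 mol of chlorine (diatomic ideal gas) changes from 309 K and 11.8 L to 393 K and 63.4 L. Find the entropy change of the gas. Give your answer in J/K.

Entropy is a state function: ΔS = nC_V ln(T₂/T₁) + nR ln(V₂/V₁), with C_V = 5R/2 = 20.79 J mol⁻¹ K⁻¹ for a diatomic ideal gas.
ΔS = 1.16 × [20.79 × ln(393/309) + 8.314 × ln(63.4/11.8)] = 22 J/K.

ΔS = 22 J/K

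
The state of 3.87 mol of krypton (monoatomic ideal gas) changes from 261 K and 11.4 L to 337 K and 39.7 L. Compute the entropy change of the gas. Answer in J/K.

ΔS = 52.5 J/K

Entropy is a state function: ΔS = nC_V ln(T₂/T₁) + nR ln(V₂/V₁), with C_V = 3R/2 = 12.47 J mol⁻¹ K⁻¹ for a monoatomic ideal gas.
ΔS = 3.87 × [12.47 × ln(337/261) + 8.314 × ln(39.7/11.4)] = 52.5 J/K.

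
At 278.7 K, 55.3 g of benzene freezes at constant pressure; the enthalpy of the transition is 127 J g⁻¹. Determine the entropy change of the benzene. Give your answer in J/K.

ΔS = -25.2 J/K

Heat released by the substance: Q = −mL = −55.3 × 127 = −7023.1 J.
At constant T, ΔS = Q_rev/T = −7023.1 / 278.7 = -25.2 J/K.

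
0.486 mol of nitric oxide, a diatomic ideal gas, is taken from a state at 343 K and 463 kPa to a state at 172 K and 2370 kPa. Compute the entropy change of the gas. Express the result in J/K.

ΔS = nC_p ln(T₂/T₁) − nR ln(P₂/P₁), with C_p = 7R/2 = 29.1 J mol⁻¹ K⁻¹ for a diatomic ideal gas.
ΔS = 0.486 × [29.1 × ln(172/343) − 8.314 × ln(2370/463)] = -16.4 J/K.

ΔS = -16.4 J/K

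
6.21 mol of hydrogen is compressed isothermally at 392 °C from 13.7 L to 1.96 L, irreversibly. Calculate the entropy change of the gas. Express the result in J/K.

Entropy is a state function, so ΔS_gas depends only on the end states.
For an isothermal ideal gas ΔS_gas = nR ln(V₂/V₁) = 6.21 × 8.314 × ln(1.96/13.7) = -100 J/K.

ΔS_gas = -100 J/K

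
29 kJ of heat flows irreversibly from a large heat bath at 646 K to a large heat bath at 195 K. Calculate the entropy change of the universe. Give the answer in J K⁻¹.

ΔS_hot = −Q/T_H = −29000/646 = -44.89 J/K and ΔS_cold = +Q/T_C = 29000/195 = 148.7 J/K.
ΔS_total = -44.89 + 148.7 = 104 J/K, positive as the second law requires.

ΔS_total = 104 J/K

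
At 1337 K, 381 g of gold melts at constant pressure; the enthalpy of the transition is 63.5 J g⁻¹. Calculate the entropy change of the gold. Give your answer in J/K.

Heat absorbed by the substance: Q = mL = 381 × 63.5 = 24193.5 J.
At constant T, ΔS = Q_rev/T = 24193.5 / 1337 = 18.1 J/K.

ΔS = 18.1 J/K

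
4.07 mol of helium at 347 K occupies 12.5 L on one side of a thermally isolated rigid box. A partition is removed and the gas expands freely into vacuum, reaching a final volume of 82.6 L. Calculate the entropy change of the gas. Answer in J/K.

ΔS_gas = 63.9 J/K

No heat is exchanged and no work is done, so the ideal-gas temperature stays constant.
Entropy is a state function; using a reversible isothermal path, ΔS_gas = nR ln(V₂/V₁) = 4.07 × 8.314 × ln(82.6/12.5) = 63.9 J/K.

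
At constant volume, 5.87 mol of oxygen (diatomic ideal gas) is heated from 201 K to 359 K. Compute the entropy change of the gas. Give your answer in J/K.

ΔS = 70.8 J/K

At constant volume, ΔS = nC_V ln(T₂/T₁) with C_V = 5R/2 = 20.79 J mol⁻¹ K⁻¹.
ΔS = 5.87 × 20.79 × ln(359/201) = 70.8 J/K.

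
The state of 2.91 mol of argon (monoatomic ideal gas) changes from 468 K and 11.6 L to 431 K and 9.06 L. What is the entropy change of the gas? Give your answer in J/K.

ΔS = -8.97 J/K

Entropy is a state function: ΔS = nC_V ln(T₂/T₁) + nR ln(V₂/V₁), with C_V = 3R/2 = 12.47 J mol⁻¹ K⁻¹ for a monoatomic ideal gas.
ΔS = 2.91 × [12.47 × ln(431/468) + 8.314 × ln(9.06/11.6)] = -8.97 J/K.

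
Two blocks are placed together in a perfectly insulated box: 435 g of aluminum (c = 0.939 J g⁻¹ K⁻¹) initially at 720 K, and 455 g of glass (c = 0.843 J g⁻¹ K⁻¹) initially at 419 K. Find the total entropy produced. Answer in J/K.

Energy balance: T_f = (m₁c₁T₁ + m₂c₂T₂)/(m₁c₁ + m₂c₂) = 574.23 K.
ΔS₁ = m₁c₁ ln(T_f/T₁) = 408.465 × ln(574.23/720) = -92.4 J/K.
ΔS₂ = m₂c₂ ln(T_f/T₂) = 383.565 × ln(574.23/419) = 120.9 J/K.
ΔS_total = -92.4 + 120.9 = 28.5 J/K.

ΔS_total = 28.5 J/K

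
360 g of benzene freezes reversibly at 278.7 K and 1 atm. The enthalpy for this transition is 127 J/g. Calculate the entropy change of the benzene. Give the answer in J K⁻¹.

Heat released by the substance: Q = −mL = −360 × 127 = −45720 J.
At constant T, ΔS = Q_rev/T = −45720 / 278.7 = -164 J/K.

ΔS = -164 J/K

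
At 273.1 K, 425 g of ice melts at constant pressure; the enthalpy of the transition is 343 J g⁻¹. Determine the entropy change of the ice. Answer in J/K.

Heat absorbed by the substance: Q = mL = 425 × 343 = 145775 J.
At constant T, ΔS = Q_rev/T = 145775 / 273.1 = 534 J/K.

ΔS = 534 J/K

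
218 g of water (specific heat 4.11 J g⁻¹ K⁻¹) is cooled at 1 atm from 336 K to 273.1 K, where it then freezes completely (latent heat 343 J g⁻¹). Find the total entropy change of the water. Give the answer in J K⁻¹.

Cooling step: ΔS₁ = m c ln(T_tr/T_i) = 218 × 4.11 × ln(273.1/336) = -185.7 J/K.
Phase change: ΔS₂ = −mL/T_tr = −218 × 343 / 273.1 = -273.8 J/K.
ΔS_total = (-185.7) + (-273.8) = -460 J/K.

ΔS = -460 J/K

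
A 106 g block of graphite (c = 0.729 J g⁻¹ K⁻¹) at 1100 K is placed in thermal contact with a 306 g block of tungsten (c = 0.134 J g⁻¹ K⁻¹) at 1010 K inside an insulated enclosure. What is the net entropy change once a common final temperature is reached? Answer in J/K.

ΔS_total = 0.0967 J/K

Energy balance: T_f = (m₁c₁T₁ + m₂c₂T₂)/(m₁c₁ + m₂c₂) = 1068.8 K.
ΔS₁ = m₁c₁ ln(T_f/T₁) = 77.274 × ln(1068.8/1100) = -2.2235 J/K.
ΔS₂ = m₂c₂ ln(T_f/T₂) = 41.004 × ln(1068.8/1010) = 2.3202 J/K.
ΔS_total = -2.2235 + 2.3202 = 0.0967 J/K.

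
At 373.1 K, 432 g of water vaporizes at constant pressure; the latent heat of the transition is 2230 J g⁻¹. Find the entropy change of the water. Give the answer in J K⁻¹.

ΔS = 2580 J/K

Heat absorbed by the substance: Q = mL = 432 × 2230 = 963360 J.
At constant T, ΔS = Q_rev/T = 963360 / 373.1 = 2580 J/K.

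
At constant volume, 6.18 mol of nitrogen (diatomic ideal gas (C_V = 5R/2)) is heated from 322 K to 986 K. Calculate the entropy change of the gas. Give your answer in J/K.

At constant volume, ΔS = nC_V ln(T₂/T₁) with C_V = 5R/2 = 20.79 J mol⁻¹ K⁻¹.
ΔS = 6.18 × 20.79 × ln(986/322) = 144 J/K.

ΔS = 144 J/K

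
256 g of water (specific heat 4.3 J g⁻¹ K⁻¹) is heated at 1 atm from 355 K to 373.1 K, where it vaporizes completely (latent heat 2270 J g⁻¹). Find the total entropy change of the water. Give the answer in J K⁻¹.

Warming step: ΔS₁ = m c ln(T_tr/T_i) = 256 × 4.3 × ln(373.1/355) = 54.74 J/K.
Phase change: ΔS₂ = +mL/T_tr = 256 × 2270 / 373.1 = 1558 J/K.
ΔS_total = (54.74) + (1558) = 1610 J/K.

ΔS = 1610 J/K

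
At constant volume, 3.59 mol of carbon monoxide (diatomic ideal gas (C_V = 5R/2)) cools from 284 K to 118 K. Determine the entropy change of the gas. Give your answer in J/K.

At constant volume, ΔS = nC_V ln(T₂/T₁) with C_V = 5R/2 = 20.79 J mol⁻¹ K⁻¹.
ΔS = 3.59 × 20.79 × ln(118/284) = -65.5 J/K.

ΔS = -65.5 J/K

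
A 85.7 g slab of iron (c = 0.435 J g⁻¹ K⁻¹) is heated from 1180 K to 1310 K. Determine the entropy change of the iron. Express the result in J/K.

ΔS = 3.9 J/K

ΔS = ∫dQ_rev/T = m c ln(T₂/T₁) = 85.7 × 0.435 × ln(1310/1180) = 3.9 J/K.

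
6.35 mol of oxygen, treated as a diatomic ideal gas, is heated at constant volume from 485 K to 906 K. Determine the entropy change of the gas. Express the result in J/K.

At constant volume, ΔS = nC_V ln(T₂/T₁) with C_V = 5R/2 = 20.79 J mol⁻¹ K⁻¹.
ΔS = 6.35 × 20.79 × ln(906/485) = 82.5 J/K.

ΔS = 82.5 J/K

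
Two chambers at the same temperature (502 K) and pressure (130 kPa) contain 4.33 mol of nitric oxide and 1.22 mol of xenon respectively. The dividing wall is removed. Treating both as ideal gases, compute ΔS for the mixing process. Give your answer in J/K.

Mole fractions: x_A = 4.33/5.55 = 0.78, x_B = 0.22.
ΔS_mix = −R(n_A ln x_A + n_B ln x_B) = −8.314 × (4.33 ln 0.78 + 1.22 ln 0.22) = 24.3 J/K.

ΔS_mix = 24.3 J/K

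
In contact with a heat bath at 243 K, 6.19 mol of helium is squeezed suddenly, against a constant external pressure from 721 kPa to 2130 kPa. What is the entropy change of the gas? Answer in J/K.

ΔS_gas = -55.7 J/K

Entropy is a state function, so ΔS_gas depends only on the end states.
For an isothermal ideal gas ΔS_gas = nR ln(P₁/P₂) = 6.19 × 8.314 × ln(721/2130) = -55.7 J/K.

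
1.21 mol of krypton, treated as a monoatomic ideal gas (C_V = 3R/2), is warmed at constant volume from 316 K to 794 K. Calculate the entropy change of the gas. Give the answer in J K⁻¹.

At constant volume, ΔS = nC_V ln(T₂/T₁) with C_V = 3R/2 = 12.47 J mol⁻¹ K⁻¹.
ΔS = 1.21 × 12.47 × ln(794/316) = 13.9 J/K.

ΔS = 13.9 J/K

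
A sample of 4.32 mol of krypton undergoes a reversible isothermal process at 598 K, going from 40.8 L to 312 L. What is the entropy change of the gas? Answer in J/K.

For an isothermal ideal gas ΔS_gas = nR ln(V₂/V₁) = 4.32 × 8.314 × ln(312/40.8) = 73.1 J/K.

ΔS_gas = 73.1 J/K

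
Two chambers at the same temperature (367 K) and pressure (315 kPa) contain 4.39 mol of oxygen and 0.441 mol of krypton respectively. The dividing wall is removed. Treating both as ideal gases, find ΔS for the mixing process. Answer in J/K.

Mole fractions: x_A = 4.39/4.83 = 0.909, x_B = 0.0913.
ΔS_mix = −R(n_A ln x_A + n_B ln x_B) = −8.314 × (4.39 ln 0.909 + 0.441 ln 0.0913) = 12.3 J/K.

ΔS_mix = 12.3 J/K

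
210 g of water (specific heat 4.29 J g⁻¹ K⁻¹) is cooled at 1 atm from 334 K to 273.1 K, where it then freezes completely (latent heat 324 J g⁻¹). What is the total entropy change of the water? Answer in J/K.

ΔS = -430 J/K

Cooling step: ΔS₁ = m c ln(T_tr/T_i) = 210 × 4.29 × ln(273.1/334) = -181.4 J/K.
Phase change: ΔS₂ = −mL/T_tr = −210 × 324 / 273.1 = -249.1 J/K.
ΔS_total = (-181.4) + (-249.1) = -430 J/K.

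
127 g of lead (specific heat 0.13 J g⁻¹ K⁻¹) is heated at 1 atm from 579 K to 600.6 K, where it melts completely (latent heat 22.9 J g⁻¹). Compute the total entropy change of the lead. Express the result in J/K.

ΔS = 5.45 J/K

Warming step: ΔS₁ = m c ln(T_tr/T_i) = 127 × 0.13 × ln(600.6/579) = 0.6047 J/K.
Phase change: ΔS₂ = +mL/T_tr = 127 × 22.9 / 600.6 = 4.842 J/K.
ΔS_total = (0.6047) + (4.842) = 5.45 J/K.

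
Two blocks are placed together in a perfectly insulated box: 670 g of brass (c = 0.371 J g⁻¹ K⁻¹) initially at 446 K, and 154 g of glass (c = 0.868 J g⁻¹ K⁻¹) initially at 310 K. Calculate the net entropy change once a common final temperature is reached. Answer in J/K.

Energy balance: T_f = (m₁c₁T₁ + m₂c₂T₂)/(m₁c₁ + m₂c₂) = 398.44 K.
ΔS₁ = m₁c₁ ln(T_f/T₁) = 248.57 × ln(398.44/446) = -28.03 J/K.
ΔS₂ = m₂c₂ ln(T_f/T₂) = 133.672 × ln(398.44/310) = 33.55 J/K.
ΔS_total = -28.03 + 33.55 = 5.52 J/K.

ΔS_total = 5.52 J/K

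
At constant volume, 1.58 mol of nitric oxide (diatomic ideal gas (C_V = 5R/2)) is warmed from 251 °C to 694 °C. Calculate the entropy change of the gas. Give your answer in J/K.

In kelvin: T₁ = 524.15 K, T₂ = 967.15 K. At constant volume, ΔS = nC_V ln(T₂/T₁) with C_V = 5R/2 = 20.79 J mol⁻¹ K⁻¹.
ΔS = 1.58 × 20.79 × ln(967.15/524.15) = 20.1 J/K.

ΔS = 20.1 J/K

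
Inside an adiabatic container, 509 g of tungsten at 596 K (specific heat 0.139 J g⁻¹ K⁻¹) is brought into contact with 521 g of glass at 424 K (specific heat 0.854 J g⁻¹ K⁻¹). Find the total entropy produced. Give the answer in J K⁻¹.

ΔS_total = 3.84 J/K

Energy balance: T_f = (m₁c₁T₁ + m₂c₂T₂)/(m₁c₁ + m₂c₂) = 447.6 K.
ΔS₁ = m₁c₁ ln(T_f/T₁) = 70.751 × ln(447.6/596) = -20.26 J/K.
ΔS₂ = m₂c₂ ln(T_f/T₂) = 444.934 × ln(447.6/424) = 24.1 J/K.
ΔS_total = -20.26 + 24.1 = 3.84 J/K.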